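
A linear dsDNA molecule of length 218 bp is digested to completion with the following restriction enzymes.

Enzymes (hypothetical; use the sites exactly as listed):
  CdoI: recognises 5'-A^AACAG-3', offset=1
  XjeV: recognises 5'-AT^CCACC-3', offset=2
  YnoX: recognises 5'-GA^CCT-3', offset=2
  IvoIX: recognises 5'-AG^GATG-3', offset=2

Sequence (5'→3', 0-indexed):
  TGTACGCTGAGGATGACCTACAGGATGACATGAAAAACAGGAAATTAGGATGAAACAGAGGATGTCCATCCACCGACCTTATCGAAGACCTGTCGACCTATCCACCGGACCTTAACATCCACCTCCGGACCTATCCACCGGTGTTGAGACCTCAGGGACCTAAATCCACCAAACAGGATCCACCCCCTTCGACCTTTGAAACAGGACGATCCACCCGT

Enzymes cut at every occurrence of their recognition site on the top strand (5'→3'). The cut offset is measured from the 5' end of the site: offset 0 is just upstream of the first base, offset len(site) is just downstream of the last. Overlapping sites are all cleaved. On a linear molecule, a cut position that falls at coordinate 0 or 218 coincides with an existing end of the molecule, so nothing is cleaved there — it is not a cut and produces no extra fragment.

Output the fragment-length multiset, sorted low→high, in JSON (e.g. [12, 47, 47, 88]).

Site scan:
  CdoI (AAACAG, off=1): starts [34, 52, 170, 198] → cuts [35, 53, 171, 199]
  XjeV (ATCCACC, off=2): starts [67, 99, 116, 132, 163, 177, 208] → cuts [69, 101, 118, 134, 165, 179, 210]
  YnoX (GACCT, off=2): starts [14, 74, 86, 94, 107, 127, 147, 156, 190] → cuts [16, 76, 88, 96, 109, 129, 149, 158, 192]
  IvoIX (AGGATG, off=2): starts [9, 21, 46, 58] → cuts [11, 23, 48, 60]

All cut coordinates (distinct, sorted): [11, 16, 23, 35, 48, 53, 60, 69, 76, 88, 96, 101, 109, 118, 129, 134, 149, 158, 165, 171, 179, 192, 199, 210]

Fragments:
  [0,11): 11 bp
  [11,16): 5 bp
  [16,23): 7 bp
  [23,35): 12 bp
  [35,48): 13 bp
  [48,53): 5 bp
  [53,60): 7 bp
  [60,69): 9 bp
  [69,76): 7 bp
  [76,88): 12 bp
  [88,96): 8 bp
  [96,101): 5 bp
  [101,109): 8 bp
  [109,118): 9 bp
  [118,129): 11 bp
  [129,134): 5 bp
  [134,149): 15 bp
  [149,158): 9 bp
  [158,165): 7 bp
  [165,171): 6 bp
  [171,179): 8 bp
  [179,192): 13 bp
  [192,199): 7 bp
  [199,210): 11 bp
  [210,218): 8 bp

[5,5,5,5,6,7,7,7,7,7,8,8,8,8,9,9,9,11,11,11,12,12,13,13,15]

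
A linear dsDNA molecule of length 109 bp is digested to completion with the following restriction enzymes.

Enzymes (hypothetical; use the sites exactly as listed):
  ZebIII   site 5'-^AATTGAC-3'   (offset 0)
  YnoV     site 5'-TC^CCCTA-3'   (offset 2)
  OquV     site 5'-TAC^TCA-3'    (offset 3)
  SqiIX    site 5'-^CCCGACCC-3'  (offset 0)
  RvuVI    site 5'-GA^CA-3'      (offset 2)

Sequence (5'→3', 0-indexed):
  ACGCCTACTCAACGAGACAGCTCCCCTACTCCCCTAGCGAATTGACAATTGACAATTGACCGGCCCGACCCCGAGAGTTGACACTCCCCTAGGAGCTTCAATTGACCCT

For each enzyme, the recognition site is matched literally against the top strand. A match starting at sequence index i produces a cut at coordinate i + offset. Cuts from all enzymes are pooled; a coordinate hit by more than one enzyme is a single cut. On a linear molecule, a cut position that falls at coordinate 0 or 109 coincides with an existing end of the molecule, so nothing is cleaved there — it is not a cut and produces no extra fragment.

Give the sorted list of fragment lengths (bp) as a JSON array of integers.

Site scan:
  ZebIII AATTGAC/0: at [39, 46, 53, 99] ⇒ [39, 46, 53, 99]
  YnoV TCCCCTA/2: at [21, 29, 84] ⇒ [23, 31, 86]
  OquV TACTCA/3: at [5] ⇒ [8]
  SqiIX CCCGACCC/0: at [63] ⇒ [63]
  RvuVI GACA/2: at [15, 43, 50, 79] ⇒ [17, 45, 52, 81]

All cut coordinates (distinct, sorted): [8, 17, 23, 31, 39, 45, 46, 52, 53, 63, 81, 86, 99]

Fragments:
  [0,8): 8 bp
  [8,17): 9 bp
  [17,23): 6 bp
  [23,31): 8 bp
  [31,39): 8 bp
  [39,45): 6 bp
  [45,46): 1 bp
  [46,52): 6 bp
  [52,53): 1 bp
  [53,63): 10 bp
  [63,81): 18 bp
  [81,86): 5 bp
  [86,99): 13 bp
  [99,109): 10 bp

[1,1,5,6,6,6,8,8,8,9,10,10,13,18]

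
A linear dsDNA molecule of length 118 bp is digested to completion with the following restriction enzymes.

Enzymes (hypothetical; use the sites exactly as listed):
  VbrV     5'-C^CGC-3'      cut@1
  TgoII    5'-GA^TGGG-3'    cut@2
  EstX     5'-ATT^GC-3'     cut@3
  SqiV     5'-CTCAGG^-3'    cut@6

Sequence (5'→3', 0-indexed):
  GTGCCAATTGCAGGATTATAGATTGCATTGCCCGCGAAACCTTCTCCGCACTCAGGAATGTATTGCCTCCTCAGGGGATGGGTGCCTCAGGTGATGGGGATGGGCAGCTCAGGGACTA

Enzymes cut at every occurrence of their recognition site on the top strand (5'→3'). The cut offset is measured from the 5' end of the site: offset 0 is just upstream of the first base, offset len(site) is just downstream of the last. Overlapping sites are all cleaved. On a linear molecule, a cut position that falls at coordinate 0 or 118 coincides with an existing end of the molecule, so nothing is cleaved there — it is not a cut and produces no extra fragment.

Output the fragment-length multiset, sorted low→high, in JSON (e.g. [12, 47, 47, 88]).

[3,3,3,5,5,6,8,9,10,11,13,13,14,15]

Site scan:
  VbrV (CCGC, off=1): starts [31, 45] → cuts [32, 46]
  TgoII (GATGGG, off=2): starts [76, 92, 98] → cuts [78, 94, 100]
  EstX (ATTGC, off=3): starts [6, 21, 26, 61] → cuts [9, 24, 29, 64]
  SqiV (CTCAGG, off=6): starts [50, 69, 85, 107] → cuts [56, 75, 91, 113]

Pooled cuts: [9, 24, 29, 32, 46, 56, 64, 75, 78, 91, 94, 100, 113]

Fragments:
  [0,9): 9 bp
  [9,24): 15 bp
  [24,29): 5 bp
  [29,32): 3 bp
  [32,46): 14 bp
  [46,56): 10 bp
  [56,64): 8 bp
  [64,75): 11 bp
  [75,78): 3 bp
  [78,91): 13 bp
  [91,94): 3 bp
  [94,100): 6 bp
  [100,113): 13 bp
  [113,118): 5 bp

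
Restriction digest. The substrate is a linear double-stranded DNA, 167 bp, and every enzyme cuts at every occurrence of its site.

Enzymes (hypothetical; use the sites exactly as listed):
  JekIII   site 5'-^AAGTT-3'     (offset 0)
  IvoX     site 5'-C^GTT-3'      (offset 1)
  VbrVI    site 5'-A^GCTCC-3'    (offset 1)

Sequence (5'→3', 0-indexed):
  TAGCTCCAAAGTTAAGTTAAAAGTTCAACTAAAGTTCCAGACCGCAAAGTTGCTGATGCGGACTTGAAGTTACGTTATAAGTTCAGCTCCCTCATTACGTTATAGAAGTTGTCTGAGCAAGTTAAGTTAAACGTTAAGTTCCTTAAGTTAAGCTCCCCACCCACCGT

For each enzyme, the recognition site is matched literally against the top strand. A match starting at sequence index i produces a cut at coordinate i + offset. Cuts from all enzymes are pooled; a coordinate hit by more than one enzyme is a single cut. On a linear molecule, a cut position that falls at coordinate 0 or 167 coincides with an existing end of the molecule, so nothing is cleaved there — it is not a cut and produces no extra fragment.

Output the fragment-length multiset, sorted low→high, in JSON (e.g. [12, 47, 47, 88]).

Per-enzyme occurrences:
  JekIII AAGTT/0: at [8, 13, 20, 31, 46, 66, 78, 105, 118, 123, 135, 144] ⇒ [8, 13, 20, 31, 46, 66, 78, 105, 118, 123, 135, 144]
  IvoX CGTT/1: at [72, 97, 131] ⇒ [73, 98, 132]
  VbrVI AGCTCC/1: at [1, 84, 150] ⇒ [2, 85, 151]

All cut coordinates (distinct, sorted): [2, 8, 13, 20, 31, 46, 66, 73, 78, 85, 98, 105, 118, 123, 132, 135, 144, 151]

Fragments:
  [0,2): 2 bp
  [2,8): 6 bp
  [8,13): 5 bp
  [13,20): 7 bp
  [20,31): 11 bp
  [31,46): 15 bp
  [46,66): 20 bp
  [66,73): 7 bp
  [73,78): 5 bp
  [78,85): 7 bp
  [85,98): 13 bp
  [98,105): 7 bp
  [105,118): 13 bp
  [118,123): 5 bp
  [123,132): 9 bp
  [132,135): 3 bp
  [135,144): 9 bp
  [144,151): 7 bp
  [151,167): 16 bp

[2,3,5,5,5,6,7,7,7,7,7,9,9,11,13,13,15,16,20]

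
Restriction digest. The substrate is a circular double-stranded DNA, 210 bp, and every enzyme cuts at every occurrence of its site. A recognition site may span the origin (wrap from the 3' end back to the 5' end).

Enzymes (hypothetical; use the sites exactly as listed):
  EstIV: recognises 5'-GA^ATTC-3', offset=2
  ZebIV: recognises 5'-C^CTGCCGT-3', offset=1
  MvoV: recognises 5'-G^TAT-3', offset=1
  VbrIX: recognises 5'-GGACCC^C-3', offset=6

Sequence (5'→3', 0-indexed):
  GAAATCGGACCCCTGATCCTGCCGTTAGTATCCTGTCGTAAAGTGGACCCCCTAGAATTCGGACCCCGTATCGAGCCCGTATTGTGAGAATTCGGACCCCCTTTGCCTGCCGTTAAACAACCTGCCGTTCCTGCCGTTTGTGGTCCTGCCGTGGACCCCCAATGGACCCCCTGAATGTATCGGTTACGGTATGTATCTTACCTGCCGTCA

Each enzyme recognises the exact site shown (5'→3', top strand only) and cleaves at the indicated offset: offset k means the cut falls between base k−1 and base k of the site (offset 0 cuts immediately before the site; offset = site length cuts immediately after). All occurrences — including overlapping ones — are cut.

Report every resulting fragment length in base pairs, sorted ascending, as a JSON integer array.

[2,4,6,6,7,8,8,9,10,10,10,10,11,11,12,13,15,15,21,22]

Per-enzyme occurrences:
  EstIV (GAATTC, off=2): starts [54, 87] → cuts [56, 89]
  ZebIV (CCTGCCGT, off=1): starts [17, 105, 120, 129, 144, 200] → cuts [18, 106, 121, 130, 145, 201]
  MvoV (GTAT, off=1): starts [27, 67, 78, 176, 188, 192] → cuts [28, 68, 79, 177, 189, 193]
  VbrIX (GGACCCC, off=6): starts [6, 44, 60, 93, 152, 163] → cuts [12, 50, 66, 99, 158, 169]

All cut coordinates (distinct, sorted): [12, 18, 28, 50, 56, 66, 68, 79, 89, 99, 106, 121, 130, 145, 158, 169, 177, 189, 193, 201]

Fragments:
  12→18: 6 bp
  18→28: 10 bp
  28→50: 22 bp
  50→56: 6 bp
  56→66: 10 bp
  66→68: 2 bp
  68→79: 11 bp
  79→89: 10 bp
  89→99: 10 bp
  99→106: 7 bp
  106→121: 15 bp
  121→130: 9 bp
  130→145: 15 bp
  145→158: 13 bp
  158→169: 11 bp
  169→177: 8 bp
  177→189: 12 bp
  189→193: 4 bp
  193→201: 8 bp
  201→12 (wrap): 210-201+12 = 21 bp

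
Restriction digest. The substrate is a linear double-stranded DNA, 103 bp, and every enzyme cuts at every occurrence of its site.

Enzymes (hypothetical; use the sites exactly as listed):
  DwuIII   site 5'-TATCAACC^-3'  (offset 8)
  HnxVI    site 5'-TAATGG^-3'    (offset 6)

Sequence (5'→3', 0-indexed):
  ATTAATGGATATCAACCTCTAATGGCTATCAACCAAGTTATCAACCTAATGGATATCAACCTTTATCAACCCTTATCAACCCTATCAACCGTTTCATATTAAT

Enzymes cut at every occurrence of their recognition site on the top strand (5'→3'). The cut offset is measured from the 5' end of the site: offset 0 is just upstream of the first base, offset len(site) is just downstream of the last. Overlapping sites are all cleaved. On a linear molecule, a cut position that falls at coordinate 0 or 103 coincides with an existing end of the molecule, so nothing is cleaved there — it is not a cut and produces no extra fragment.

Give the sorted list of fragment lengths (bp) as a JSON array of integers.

[6,8,8,9,9,9,9,10,10,12,13]

Scan for sites:
  DwuIII (TATCAACC, off=8): starts [9, 26, 38, 53, 63, 73, 82] → cuts [17, 34, 46, 61, 71, 81, 90]
  HnxVI (TAATGG, off=6): starts [2, 19, 46] → cuts [8, 25, 52]

All cut coordinates (distinct, sorted): [8, 17, 25, 34, 46, 52, 61, 71, 81, 90]

Fragment lengths:
  [0,8): 8 bp
  [8,17): 9 bp
  [17,25): 8 bp
  [25,34): 9 bp
  [34,46): 12 bp
  [46,52): 6 bp
  [52,61): 9 bp
  [61,71): 10 bp
  [71,81): 10 bp
  [81,90): 9 bp
  [90,103): 13 bp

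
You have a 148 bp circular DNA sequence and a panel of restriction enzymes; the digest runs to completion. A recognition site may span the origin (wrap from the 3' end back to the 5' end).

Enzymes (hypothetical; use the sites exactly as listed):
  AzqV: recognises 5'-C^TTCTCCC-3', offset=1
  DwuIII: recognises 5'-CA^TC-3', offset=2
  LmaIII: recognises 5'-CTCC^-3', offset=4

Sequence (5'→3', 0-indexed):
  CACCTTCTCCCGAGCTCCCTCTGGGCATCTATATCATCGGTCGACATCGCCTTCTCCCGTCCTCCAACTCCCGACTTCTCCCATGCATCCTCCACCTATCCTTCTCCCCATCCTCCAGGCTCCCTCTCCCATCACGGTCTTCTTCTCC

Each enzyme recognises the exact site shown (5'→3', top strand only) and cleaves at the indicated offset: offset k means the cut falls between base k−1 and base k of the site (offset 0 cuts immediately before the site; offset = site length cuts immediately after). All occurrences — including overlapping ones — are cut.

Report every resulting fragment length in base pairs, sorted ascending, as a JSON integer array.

Site scan:
  AzqV (CTTCTCCC, off=1): starts [3, 50, 74, 100, 141] → cuts [4, 51, 75, 101, 142]
  DwuIII (CATC, off=2): starts [25, 34, 44, 85, 108, 129] → cuts [27, 36, 46, 87, 110, 131]
  LmaIII (CTCC, off=4): starts [6, 14, 53, 61, 67, 77, 89, 103, 112, 119, 125, 144] → cuts [0, 10, 18, 57, 65, 71, 81, 93, 107, 116, 123, 129]

All cut coordinates (distinct, sorted): [0, 4, 10, 18, 27, 36, 46, 51, 57, 65, 71, 75, 81, 87, 93, 101, 107, 110, 116, 123, 129, 131, 142]

Fragment lengths:
  0→4: 4 bp
  4→10: 6 bp
  10→18: 8 bp
  18→27: 9 bp
  27→36: 9 bp
  36→46: 10 bp
  46→51: 5 bp
  51→57: 6 bp
  57→65: 8 bp
  65→71: 6 bp
  71→75: 4 bp
  75→81: 6 bp
  81→87: 6 bp
  87→93: 6 bp
  93→101: 8 bp
  101→107: 6 bp
  107→110: 3 bp
  110→116: 6 bp
  116→123: 7 bp
  123→129: 6 bp
  129→131: 2 bp
  131→142: 11 bp
  142→0 (wrap): 148-142+0 = 6 bp

[2,3,4,4,5,6,6,6,6,6,6,6,6,6,6,7,8,8,8,9,9,10,11]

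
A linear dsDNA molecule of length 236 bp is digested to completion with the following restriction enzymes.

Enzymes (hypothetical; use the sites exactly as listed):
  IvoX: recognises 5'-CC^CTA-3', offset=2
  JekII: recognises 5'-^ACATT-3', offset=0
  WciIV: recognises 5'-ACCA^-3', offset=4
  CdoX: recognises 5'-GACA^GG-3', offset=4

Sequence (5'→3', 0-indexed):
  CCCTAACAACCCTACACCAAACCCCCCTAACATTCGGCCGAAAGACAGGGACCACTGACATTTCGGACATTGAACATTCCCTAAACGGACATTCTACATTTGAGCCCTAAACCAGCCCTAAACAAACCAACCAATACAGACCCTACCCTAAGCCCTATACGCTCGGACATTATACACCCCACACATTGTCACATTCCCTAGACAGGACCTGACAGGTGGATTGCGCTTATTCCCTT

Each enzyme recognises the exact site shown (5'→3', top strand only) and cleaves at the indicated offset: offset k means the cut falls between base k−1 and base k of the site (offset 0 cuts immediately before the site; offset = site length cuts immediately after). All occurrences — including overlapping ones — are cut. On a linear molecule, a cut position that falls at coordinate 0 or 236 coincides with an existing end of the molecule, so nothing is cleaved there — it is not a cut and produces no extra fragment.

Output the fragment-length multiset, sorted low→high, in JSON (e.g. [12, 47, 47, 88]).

Site scan:
  IvoX (CCCTA, off=2): starts [0, 9, 24, 78, 104, 115, 140, 145, 152, 195] → cuts [2, 11, 26, 80, 106, 117, 142, 147, 154, 197]
  JekII (ACATT, off=0): starts [29, 57, 66, 73, 88, 95, 166, 182, 190] → cuts [29, 57, 66, 73, 88, 95, 166, 182, 190]
  WciIV (ACCA, off=4): starts [15, 50, 110, 125, 129] → cuts [19, 54, 114, 129, 133]
  CdoX (GACAGG, off=4): starts [43, 200, 210] → cuts [47, 204, 214]

All cut coordinates (distinct, sorted): [2, 11, 19, 26, 29, 47, 54, 57, 66, 73, 80, 88, 95, 106, 114, 117, 129, 133, 142, 147, 154, 166, 182, 190, 197, 204, 214]

Fragment lengths:
  [0,2): 2 bp
  [2,11): 9 bp
  [11,19): 8 bp
  [19,26): 7 bp
  [26,29): 3 bp
  [29,47): 18 bp
  [47,54): 7 bp
  [54,57): 3 bp
  [57,66): 9 bp
  [66,73): 7 bp
  [73,80): 7 bp
  [80,88): 8 bp
  [88,95): 7 bp
  [95,106): 11 bp
  [106,114): 8 bp
  [114,117): 3 bp
  [117,129): 12 bp
  [129,133): 4 bp
  [133,142): 9 bp
  [142,147): 5 bp
  [147,154): 7 bp
  [154,166): 12 bp
  [166,182): 16 bp
  [182,190): 8 bp
  [190,197): 7 bp
  [197,204): 7 bp
  [204,214): 10 bp
  [214,236): 22 bp

[2,3,3,3,4,5,7,7,7,7,7,7,7,7,8,8,8,8,9,9,9,10,11,12,12,16,18,22]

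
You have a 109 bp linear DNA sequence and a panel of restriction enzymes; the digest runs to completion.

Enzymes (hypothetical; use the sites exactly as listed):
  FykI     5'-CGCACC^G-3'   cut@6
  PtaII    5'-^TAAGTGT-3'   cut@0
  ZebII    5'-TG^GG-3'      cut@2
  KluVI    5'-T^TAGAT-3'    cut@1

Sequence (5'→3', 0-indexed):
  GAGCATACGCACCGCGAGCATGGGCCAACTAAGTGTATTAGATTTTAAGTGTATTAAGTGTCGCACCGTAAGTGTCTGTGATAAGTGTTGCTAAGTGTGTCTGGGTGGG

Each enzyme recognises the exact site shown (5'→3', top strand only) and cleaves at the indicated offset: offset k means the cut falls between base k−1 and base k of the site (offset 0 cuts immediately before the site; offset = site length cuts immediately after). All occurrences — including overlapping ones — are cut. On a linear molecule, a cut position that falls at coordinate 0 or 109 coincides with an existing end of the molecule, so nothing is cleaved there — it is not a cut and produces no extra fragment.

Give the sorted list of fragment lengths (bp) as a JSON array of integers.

Site scan:
  FykI (CGCACCG, off=6): starts [7, 61] → cuts [13, 67]
  PtaII (TAAGTGT, off=0): starts [29, 45, 54, 68, 81, 91] → cuts [29, 45, 54, 68, 81, 91]
  ZebII (TGGG, off=2): starts [20, 101, 105] → cuts [22, 103, 107]
  KluVI (TTAGAT, off=1): starts [37] → cuts [38]

All cut coordinates (distinct, sorted): [13, 22, 29, 38, 45, 54, 67, 68, 81, 91, 103, 107]

Fragments:
  [0,13): 13 bp
  [13,22): 9 bp
  [22,29): 7 bp
  [29,38): 9 bp
  [38,45): 7 bp
  [45,54): 9 bp
  [54,67): 13 bp
  [67,68): 1 bp
  [68,81): 13 bp
  [81,91): 10 bp
  [91,103): 12 bp
  [103,107): 4 bp
  [107,109): 2 bp

[1,2,4,7,7,9,9,9,10,12,13,13,13]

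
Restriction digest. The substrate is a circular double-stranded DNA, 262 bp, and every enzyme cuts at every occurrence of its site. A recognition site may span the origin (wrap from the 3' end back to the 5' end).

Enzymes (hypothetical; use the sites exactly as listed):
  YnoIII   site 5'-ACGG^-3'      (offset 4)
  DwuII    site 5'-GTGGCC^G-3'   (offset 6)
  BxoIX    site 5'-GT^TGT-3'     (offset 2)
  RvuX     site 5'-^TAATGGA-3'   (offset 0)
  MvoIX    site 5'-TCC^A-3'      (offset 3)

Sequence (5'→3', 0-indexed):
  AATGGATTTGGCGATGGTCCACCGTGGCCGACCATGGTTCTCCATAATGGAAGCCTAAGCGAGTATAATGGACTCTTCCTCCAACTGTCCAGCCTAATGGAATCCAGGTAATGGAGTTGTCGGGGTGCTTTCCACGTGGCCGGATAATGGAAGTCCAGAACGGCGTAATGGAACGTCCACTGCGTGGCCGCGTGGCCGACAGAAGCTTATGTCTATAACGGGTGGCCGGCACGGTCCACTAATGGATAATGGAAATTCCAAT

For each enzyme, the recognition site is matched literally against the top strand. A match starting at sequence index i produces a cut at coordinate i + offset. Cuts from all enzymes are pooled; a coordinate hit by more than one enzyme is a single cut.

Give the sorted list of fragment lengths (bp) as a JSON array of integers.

[1,2,2,2,3,3,3,4,6,7,7,7,8,8,8,9,9,11,11,12,13,13,14,16,17,21,21,24]

Per-enzyme occurrences:
  YnoIII (ACGG, off=4): starts [159, 217, 230] → cuts [163, 221, 234]
  DwuII (GTGGCCG, off=6): starts [23, 135, 183, 191, 221] → cuts [29, 141, 189, 197, 227]
  BxoIX (GTTGT, off=2): starts [115] → cuts [117]
  RvuX (TAATGGA, off=0): starts [44, 65, 94, 108, 144, 165, 239, 246, 261] → cuts [44, 65, 94, 108, 144, 165, 239, 246, 261]
  MvoIX (TCCA, off=3): starts [17, 40, 79, 87, 102, 130, 153, 175, 234, 256] → cuts [20, 43, 82, 90, 105, 133, 156, 178, 237, 259]

Pooled cuts: [20, 29, 43, 44, 65, 82, 90, 94, 105, 108, 117, 133, 141, 144, 156, 163, 165, 178, 189, 197, 221, 227, 234, 237, 239, 246, 259, 261]

Fragments:
  20→29: 9 bp
  29→43: 14 bp
  43→44: 1 bp
  44→65: 21 bp
  65→82: 17 bp
  82→90: 8 bp
  90→94: 4 bp
  94→105: 11 bp
  105→108: 3 bp
  108→117: 9 bp
  117→133: 16 bp
  133→141: 8 bp
  141→144: 3 bp
  144→156: 12 bp
  156→163: 7 bp
  163→165: 2 bp
  165→178: 13 bp
  178→189: 11 bp
  189→197: 8 bp
  197→221: 24 bp
  221→227: 6 bp
  227→234: 7 bp
  234→237: 3 bp
  237→239: 2 bp
  239→246: 7 bp
  246→259: 13 bp
  259→261: 2 bp
  261→20 (wrap): 262-261+20 = 21 bp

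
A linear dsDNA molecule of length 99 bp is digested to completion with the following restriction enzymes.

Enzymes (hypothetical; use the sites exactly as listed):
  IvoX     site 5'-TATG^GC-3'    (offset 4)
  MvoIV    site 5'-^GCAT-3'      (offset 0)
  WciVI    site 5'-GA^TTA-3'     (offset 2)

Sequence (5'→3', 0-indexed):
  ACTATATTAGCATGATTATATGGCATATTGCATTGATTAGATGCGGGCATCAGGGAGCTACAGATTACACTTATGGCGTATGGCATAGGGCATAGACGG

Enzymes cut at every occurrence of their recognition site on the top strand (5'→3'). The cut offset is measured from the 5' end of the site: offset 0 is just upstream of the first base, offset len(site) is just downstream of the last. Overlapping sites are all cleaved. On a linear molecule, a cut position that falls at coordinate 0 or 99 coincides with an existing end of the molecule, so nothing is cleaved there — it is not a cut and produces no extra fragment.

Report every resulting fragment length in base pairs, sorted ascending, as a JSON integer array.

Site scan:
  IvoX (TATGGC, off=4): starts [18, 71, 78] → cuts [22, 75, 82]
  MvoIV (GCAT, off=0): starts [9, 22, 29, 46, 82, 89] → cuts [9, 22, 29, 46, 82, 89]
  WciVI (GATTA, off=2): starts [13, 34, 62] → cuts [15, 36, 64]

All cut coordinates (distinct, sorted): [9, 15, 22, 29, 36, 46, 64, 75, 82, 89]

Fragments:
  [0,9): 9 bp
  [9,15): 6 bp
  [15,22): 7 bp
  [22,29): 7 bp
  [29,36): 7 bp
  [36,46): 10 bp
  [46,64): 18 bp
  [64,75): 11 bp
  [75,82): 7 bp
  [82,89): 7 bp
  [89,99): 10 bp

[6,7,7,7,7,7,9,10,10,11,18]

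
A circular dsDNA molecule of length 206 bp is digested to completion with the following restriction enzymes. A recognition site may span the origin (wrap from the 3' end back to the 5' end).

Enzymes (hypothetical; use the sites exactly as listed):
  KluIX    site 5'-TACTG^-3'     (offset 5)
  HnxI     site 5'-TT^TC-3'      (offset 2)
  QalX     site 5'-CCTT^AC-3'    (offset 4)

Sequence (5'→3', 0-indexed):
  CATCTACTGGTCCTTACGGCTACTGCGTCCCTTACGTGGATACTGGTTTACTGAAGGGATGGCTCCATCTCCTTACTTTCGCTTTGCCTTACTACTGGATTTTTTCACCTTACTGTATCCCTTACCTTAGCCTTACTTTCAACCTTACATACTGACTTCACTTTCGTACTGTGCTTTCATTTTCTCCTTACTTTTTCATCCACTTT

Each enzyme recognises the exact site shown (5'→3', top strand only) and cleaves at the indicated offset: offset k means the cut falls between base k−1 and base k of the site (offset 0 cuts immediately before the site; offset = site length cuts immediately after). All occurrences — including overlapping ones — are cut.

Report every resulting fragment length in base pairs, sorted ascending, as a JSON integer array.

Site scan:
  KluIX TACTG/5: at [4, 20, 40, 48, 92, 110, 149, 166] ⇒ [9, 25, 45, 53, 97, 115, 154, 171]
  HnxI TTTC/2: at [76, 102, 136, 161, 174, 180, 193, 203] ⇒ [78, 104, 138, 163, 176, 182, 195, 205]
  QalX CCTTAC/4: at [11, 29, 70, 86, 107, 119, 130, 142, 185] ⇒ [15, 33, 74, 90, 111, 123, 134, 146, 189]

All cut coordinates (distinct, sorted): [9, 15, 25, 33, 45, 53, 74, 78, 90, 97, 104, 111, 115, 123, 134, 138, 146, 154, 163, 171, 176, 182, 189, 195, 205]

Fragments:
  9→15: 6 bp
  15→25: 10 bp
  25→33: 8 bp
  33→45: 12 bp
  45→53: 8 bp
  53→74: 21 bp
  74→78: 4 bp
  78→90: 12 bp
  90→97: 7 bp
  97→104: 7 bp
  104→111: 7 bp
  111→115: 4 bp
  115→123: 8 bp
  123→134: 11 bp
  134→138: 4 bp
  138→146: 8 bp
  146→154: 8 bp
  154→163: 9 bp
  163→171: 8 bp
  171→176: 5 bp
  176→182: 6 bp
  182→189: 7 bp
  189→195: 6 bp
  195→205: 10 bp
  205→9 (wrap): 206-205+9 = 10 bp

[4,4,4,5,6,6,6,7,7,7,7,8,8,8,8,8,8,9,10,10,10,11,12,12,21]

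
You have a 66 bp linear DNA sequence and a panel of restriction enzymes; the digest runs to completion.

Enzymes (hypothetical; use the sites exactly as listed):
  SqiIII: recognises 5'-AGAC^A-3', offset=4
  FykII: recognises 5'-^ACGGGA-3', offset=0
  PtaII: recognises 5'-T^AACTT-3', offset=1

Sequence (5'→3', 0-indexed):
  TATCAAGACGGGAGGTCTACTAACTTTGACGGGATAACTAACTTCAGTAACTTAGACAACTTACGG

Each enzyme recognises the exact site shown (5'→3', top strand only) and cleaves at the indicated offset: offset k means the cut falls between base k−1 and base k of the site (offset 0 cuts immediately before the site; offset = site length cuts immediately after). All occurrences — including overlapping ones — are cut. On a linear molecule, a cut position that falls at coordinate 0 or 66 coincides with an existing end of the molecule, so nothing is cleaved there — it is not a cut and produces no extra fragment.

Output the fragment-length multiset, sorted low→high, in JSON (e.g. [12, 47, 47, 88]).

Scan for sites:
  SqiIII (AGACA, off=4): starts [53] → cuts [57]
  FykII (ACGGGA, off=0): starts [7, 28] → cuts [7, 28]
  PtaII (TAACTT, off=1): starts [20, 38, 47] → cuts [21, 39, 48]

All cut coordinates (distinct, sorted): [7, 21, 28, 39, 48, 57]

Fragments:
  [0,7): 7 bp
  [7,21): 14 bp
  [21,28): 7 bp
  [28,39): 11 bp
  [39,48): 9 bp
  [48,57): 9 bp
  [57,66): 9 bp

[7,7,9,9,9,11,14]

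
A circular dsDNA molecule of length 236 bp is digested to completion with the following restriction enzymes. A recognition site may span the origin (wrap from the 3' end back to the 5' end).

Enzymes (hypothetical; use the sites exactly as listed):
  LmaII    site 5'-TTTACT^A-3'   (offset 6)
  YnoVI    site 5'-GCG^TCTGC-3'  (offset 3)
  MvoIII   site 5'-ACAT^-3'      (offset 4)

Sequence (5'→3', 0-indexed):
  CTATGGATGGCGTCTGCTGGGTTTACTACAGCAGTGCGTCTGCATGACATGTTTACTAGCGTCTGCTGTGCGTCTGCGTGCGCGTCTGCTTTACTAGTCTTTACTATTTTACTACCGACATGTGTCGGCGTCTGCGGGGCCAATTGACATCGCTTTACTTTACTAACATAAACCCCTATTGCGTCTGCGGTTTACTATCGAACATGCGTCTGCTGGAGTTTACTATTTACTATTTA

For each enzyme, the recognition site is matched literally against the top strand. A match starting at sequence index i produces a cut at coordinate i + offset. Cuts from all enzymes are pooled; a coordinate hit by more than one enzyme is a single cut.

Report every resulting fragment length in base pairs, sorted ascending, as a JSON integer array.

Site scan:
  LmaII TTTACTA/6: at [21, 51, 89, 99, 107, 158, 190, 218, 225, 232] ⇒ [2, 27, 57, 95, 105, 113, 164, 196, 224, 231]
  YnoVI GCGTCTGC/3: at [9, 35, 58, 69, 81, 127, 180, 205] ⇒ [12, 38, 61, 72, 84, 130, 183, 208]
  MvoIII ACAT/4: at [46, 117, 146, 165, 201] ⇒ [50, 121, 150, 169, 205]

All cut coordinates (distinct, sorted): [2, 12, 27, 38, 50, 57, 61, 72, 84, 95, 105, 113, 121, 130, 150, 164, 169, 183, 196, 205, 208, 224, 231]

Fragment lengths:
  2→12: 10 bp
  12→27: 15 bp
  27→38: 11 bp
  38→50: 12 bp
  50→57: 7 bp
  57→61: 4 bp
  61→72: 11 bp
  72→84: 12 bp
  84→95: 11 bp
  95→105: 10 bp
  105→113: 8 bp
  113→121: 8 bp
  121→130: 9 bp
  130→150: 20 bp
  150→164: 14 bp
  164→169: 5 bp
  169→183: 14 bp
  183→196: 13 bp
  196→205: 9 bp
  205→208: 3 bp
  208→224: 16 bp
  224→231: 7 bp
  231→2 (wrap): 236-231+2 = 7 bp

[3,4,5,7,7,7,8,8,9,9,10,10,11,11,11,12,12,13,14,14,15,16,20]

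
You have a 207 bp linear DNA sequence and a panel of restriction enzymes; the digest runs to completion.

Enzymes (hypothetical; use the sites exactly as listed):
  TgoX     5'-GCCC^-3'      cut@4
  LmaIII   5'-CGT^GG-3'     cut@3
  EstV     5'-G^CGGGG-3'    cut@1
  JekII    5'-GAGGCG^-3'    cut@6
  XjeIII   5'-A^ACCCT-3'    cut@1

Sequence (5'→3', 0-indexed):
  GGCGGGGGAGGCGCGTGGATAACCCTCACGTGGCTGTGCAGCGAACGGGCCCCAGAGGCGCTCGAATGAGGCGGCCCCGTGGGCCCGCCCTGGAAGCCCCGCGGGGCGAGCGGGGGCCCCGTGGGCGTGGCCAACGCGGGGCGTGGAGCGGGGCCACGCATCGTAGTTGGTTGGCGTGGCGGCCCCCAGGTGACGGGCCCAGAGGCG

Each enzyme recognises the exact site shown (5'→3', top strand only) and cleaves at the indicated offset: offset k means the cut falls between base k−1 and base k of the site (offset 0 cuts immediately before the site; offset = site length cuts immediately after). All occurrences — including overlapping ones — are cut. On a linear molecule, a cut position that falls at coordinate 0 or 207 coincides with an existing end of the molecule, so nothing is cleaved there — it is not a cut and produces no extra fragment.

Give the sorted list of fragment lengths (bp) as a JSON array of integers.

[2,2,3,3,3,4,4,4,5,6,6,7,8,8,8,8,9,9,9,10,11,13,15,21,29]

Site scan:
  TgoX GCCC/4: at [48, 73, 82, 86, 95, 115, 181, 196] ⇒ [52, 77, 86, 90, 99, 119, 185, 200]
  LmaIII CGTGG/3: at [13, 28, 77, 119, 125, 141, 174] ⇒ [16, 31, 80, 122, 128, 144, 177]
  EstV GCGGGG/1: at [1, 100, 109, 135, 147] ⇒ [2, 101, 110, 136, 148]
  JekII GAGGCG/6: at [7, 54, 67, 201] ⇒ [13, 60, 73] (position 207 is a terminus of the linear molecule — no cut)
  XjeIII AACCCT/1: at [20] ⇒ [21]

Pooled cuts: [2, 13, 16, 21, 31, 52, 60, 73, 77, 80, 86, 90, 99, 101, 110, 119, 122, 128, 136, 144, 148, 177, 185, 200]

Fragment lengths:
  [0,2): 2 bp
  [2,13): 11 bp
  [13,16): 3 bp
  [16,21): 5 bp
  [21,31): 10 bp
  [31,52): 21 bp
  [52,60): 8 bp
  [60,73): 13 bp
  [73,77): 4 bp
  [77,80): 3 bp
  [80,86): 6 bp
  [86,90): 4 bp
  [90,99): 9 bp
  [99,101): 2 bp
  [101,110): 9 bp
  [110,119): 9 bp
  [119,122): 3 bp
  [122,128): 6 bp
  [128,136): 8 bp
  [136,144): 8 bp
  [144,148): 4 bp
  [148,177): 29 bp
  [177,185): 8 bp
  [185,200): 15 bp
  [200,207): 7 bp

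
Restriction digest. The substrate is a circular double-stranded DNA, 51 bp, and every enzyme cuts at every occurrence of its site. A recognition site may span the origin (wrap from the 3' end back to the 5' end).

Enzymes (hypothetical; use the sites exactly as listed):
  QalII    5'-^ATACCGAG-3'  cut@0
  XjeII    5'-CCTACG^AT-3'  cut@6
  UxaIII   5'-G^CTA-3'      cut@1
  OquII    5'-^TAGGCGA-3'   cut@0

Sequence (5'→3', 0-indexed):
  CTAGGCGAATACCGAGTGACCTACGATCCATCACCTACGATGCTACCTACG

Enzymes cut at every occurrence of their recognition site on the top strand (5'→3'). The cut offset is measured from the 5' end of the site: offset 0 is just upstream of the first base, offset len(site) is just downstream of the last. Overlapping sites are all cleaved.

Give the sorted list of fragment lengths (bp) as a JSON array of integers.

Scan for sites:
  QalII ATACCGAG/0: at [8] ⇒ [8]
  XjeII CCTACGAT/6: at [19, 33] ⇒ [25, 39]
  UxaIII GCTA/1: at [41, 50] ⇒ [0, 42]
  OquII TAGGCGA/0: at [1] ⇒ [1]

All cut coordinates (distinct, sorted): [0, 1, 8, 25, 39, 42]

Fragment lengths:
  0→1: 1 bp
  1→8: 7 bp
  8→25: 17 bp
  25→39: 14 bp
  39→42: 3 bp
  42→0 (wrap): 51-42+0 = 9 bp

[1,3,7,9,14,17]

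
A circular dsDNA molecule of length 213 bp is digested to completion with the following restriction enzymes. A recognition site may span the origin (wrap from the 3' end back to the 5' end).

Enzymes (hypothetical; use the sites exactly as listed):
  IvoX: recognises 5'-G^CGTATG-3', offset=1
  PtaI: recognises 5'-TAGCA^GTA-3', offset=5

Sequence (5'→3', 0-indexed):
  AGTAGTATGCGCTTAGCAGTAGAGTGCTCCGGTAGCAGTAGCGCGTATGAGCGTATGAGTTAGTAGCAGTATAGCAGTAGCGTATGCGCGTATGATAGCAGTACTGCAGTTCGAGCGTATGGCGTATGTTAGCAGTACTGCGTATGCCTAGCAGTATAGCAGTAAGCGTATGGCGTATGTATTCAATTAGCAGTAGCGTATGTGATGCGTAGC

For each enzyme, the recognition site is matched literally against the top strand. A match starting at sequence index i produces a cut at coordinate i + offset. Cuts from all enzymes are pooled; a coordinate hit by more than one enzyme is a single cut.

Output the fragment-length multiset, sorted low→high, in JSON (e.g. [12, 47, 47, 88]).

[4,4,5,6,6,7,7,8,8,8,8,12,12,13,15,17,17,18,19,19]

Per-enzyme occurrences:
  IvoX GCGTATG/1: at [42, 50, 79, 87, 114, 121, 139, 165, 172, 195] ⇒ [43, 51, 80, 88, 115, 122, 140, 166, 173, 196]
  PtaI TAGCAGTA/5: at [13, 32, 63, 71, 95, 129, 148, 156, 187, 209] ⇒ [1, 18, 37, 68, 76, 100, 134, 153, 161, 192]

Pooled cuts: [1, 18, 37, 43, 51, 68, 76, 80, 88, 100, 115, 122, 134, 140, 153, 161, 166, 173, 192, 196]

Fragment lengths:
  1→18: 17 bp
  18→37: 19 bp
  37→43: 6 bp
  43→51: 8 bp
  51→68: 17 bp
  68→76: 8 bp
  76→80: 4 bp
  80→88: 8 bp
  88→100: 12 bp
  100→115: 15 bp
  115→122: 7 bp
  122→134: 12 bp
  134→140: 6 bp
  140→153: 13 bp
  153→161: 8 bp
  161→166: 5 bp
  166→173: 7 bp
  173→192: 19 bp
  192→196: 4 bp
  196→1 (wrap): 213-196+1 = 18 bp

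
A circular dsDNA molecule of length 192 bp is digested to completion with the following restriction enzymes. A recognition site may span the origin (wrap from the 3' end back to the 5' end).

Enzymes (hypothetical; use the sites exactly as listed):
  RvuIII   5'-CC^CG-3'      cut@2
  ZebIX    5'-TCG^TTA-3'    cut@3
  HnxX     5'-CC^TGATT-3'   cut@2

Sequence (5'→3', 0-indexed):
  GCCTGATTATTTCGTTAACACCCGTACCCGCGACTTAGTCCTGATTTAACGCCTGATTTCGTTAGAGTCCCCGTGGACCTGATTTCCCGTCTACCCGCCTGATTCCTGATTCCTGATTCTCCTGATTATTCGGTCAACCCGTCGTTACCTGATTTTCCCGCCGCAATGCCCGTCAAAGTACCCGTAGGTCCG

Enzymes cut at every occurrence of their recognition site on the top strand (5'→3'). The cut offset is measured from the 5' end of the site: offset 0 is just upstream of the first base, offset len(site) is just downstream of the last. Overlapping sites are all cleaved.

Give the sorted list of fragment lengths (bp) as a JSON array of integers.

[4,5,5,6,7,7,8,8,8,8,8,9,9,10,11,12,12,12,13,13,17]

Scan for sites:
  RvuIII (CCCG, off=2): starts [20, 26, 69, 85, 93, 137, 156, 168, 180] → cuts [22, 28, 71, 87, 95, 139, 158, 170, 182]
  ZebIX (TCGTTA, off=3): starts [11, 58, 141] → cuts [14, 61, 144]
  HnxX (CCTGATT, off=2): starts [1, 39, 51, 77, 97, 104, 111, 120, 147] → cuts [3, 41, 53, 79, 99, 106, 113, 122, 149]

All cut coordinates (distinct, sorted): [3, 14, 22, 28, 41, 53, 61, 71, 79, 87, 95, 99, 106, 113, 122, 139, 144, 149, 158, 170, 182]

Fragment lengths:
  3→14: 11 bp
  14→22: 8 bp
  22→28: 6 bp
  28→41: 13 bp
  41→53: 12 bp
  53→61: 8 bp
  61→71: 10 bp
  71→79: 8 bp
  79→87: 8 bp
  87→95: 8 bp
  95→99: 4 bp
  99→106: 7 bp
  106→113: 7 bp
  113→122: 9 bp
  122→139: 17 bp
  139→144: 5 bp
  144→149: 5 bp
  149→158: 9 bp
  158→170: 12 bp
  170→182: 12 bp
  182→3 (wrap): 192-182+3 = 13 bp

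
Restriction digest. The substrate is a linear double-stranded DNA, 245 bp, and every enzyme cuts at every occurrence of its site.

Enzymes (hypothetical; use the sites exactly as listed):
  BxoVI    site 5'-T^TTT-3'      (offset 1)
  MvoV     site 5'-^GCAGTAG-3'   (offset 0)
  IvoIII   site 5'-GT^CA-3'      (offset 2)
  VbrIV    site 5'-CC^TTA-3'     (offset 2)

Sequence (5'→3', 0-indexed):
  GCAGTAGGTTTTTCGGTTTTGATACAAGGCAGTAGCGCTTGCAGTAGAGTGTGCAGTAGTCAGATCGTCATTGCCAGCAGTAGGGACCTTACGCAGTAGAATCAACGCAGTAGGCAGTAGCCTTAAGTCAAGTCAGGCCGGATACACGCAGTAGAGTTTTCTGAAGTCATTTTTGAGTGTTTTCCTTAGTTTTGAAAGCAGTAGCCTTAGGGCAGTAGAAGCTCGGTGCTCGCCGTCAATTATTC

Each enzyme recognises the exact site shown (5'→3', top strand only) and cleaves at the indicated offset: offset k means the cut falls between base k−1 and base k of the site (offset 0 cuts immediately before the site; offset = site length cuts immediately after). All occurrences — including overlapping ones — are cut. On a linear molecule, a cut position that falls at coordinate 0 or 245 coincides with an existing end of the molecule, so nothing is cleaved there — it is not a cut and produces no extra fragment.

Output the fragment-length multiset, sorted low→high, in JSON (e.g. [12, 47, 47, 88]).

Scan for sites:
  BxoVI TTTT/1: at [8, 9, 16, 156, 169, 170, 179, 189] ⇒ [9, 10, 17, 157, 170, 171, 180, 190]
  MvoV GCAGTAG/0: at [0, 28, 40, 52, 76, 92, 106, 113, 147, 197, 211] ⇒ [28, 40, 52, 76, 92, 106, 113, 147, 197, 211] (position 0 is a terminus of the linear molecule — no cut)
  IvoIII GTCA/2: at [58, 66, 126, 131, 165, 234] ⇒ [60, 68, 128, 133, 167, 236]
  VbrIV CCTTA/2: at [86, 120, 183, 204] ⇒ [88, 122, 185, 206]

All cut coordinates (distinct, sorted): [9, 10, 17, 28, 40, 52, 60, 68, 76, 88, 92, 106, 113, 122, 128, 133, 147, 157, 167, 170, 171, 180, 185, 190, 197, 206, 211, 236]

Fragment lengths:
  [0,9): 9 bp
  [9,10): 1 bp
  [10,17): 7 bp
  [17,28): 11 bp
  [28,40): 12 bp
  [40,52): 12 bp
  [52,60): 8 bp
  [60,68): 8 bp
  [68,76): 8 bp
  [76,88): 12 bp
  [88,92): 4 bp
  [92,106): 14 bp
  [106,113): 7 bp
  [113,122): 9 bp
  [122,128): 6 bp
  [128,133): 5 bp
  [133,147): 14 bp
  [147,157): 10 bp
  [157,167): 10 bp
  [167,170): 3 bp
  [170,171): 1 bp
  [171,180): 9 bp
  [180,185): 5 bp
  [185,190): 5 bp
  [190,197): 7 bp
  [197,206): 9 bp
  [206,211): 5 bp
  [211,236): 25 bp
  [236,245): 9 bp

[1,1,3,4,5,5,5,5,6,7,7,7,8,8,8,9,9,9,9,9,10,10,11,12,12,12,14,14,25]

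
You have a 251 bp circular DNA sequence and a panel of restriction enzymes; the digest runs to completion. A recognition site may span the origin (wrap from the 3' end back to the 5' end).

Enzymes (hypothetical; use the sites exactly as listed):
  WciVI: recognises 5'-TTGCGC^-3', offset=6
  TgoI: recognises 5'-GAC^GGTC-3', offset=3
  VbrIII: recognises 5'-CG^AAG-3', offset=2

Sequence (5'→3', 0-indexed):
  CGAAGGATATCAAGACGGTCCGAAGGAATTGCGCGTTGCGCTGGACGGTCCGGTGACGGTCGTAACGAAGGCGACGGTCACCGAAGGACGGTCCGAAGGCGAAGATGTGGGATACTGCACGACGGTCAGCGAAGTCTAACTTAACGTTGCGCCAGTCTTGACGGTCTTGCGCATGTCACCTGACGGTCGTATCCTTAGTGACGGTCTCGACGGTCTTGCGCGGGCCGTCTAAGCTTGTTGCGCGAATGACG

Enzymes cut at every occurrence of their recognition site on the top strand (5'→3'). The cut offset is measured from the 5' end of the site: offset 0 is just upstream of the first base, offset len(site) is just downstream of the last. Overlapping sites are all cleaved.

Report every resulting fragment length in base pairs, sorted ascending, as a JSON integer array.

[5,6,6,6,6,7,8,8,8,9,10,10,10,10,10,11,12,12,14,18,21,22,22]

Scan for sites:
  WciVI (TTGCGC, off=6): starts [28, 35, 146, 166, 215, 237] → cuts [34, 41, 152, 172, 221, 243]
  TgoI (GACGGTC, off=3): starts [13, 43, 54, 72, 86, 120, 159, 181, 199, 208] → cuts [16, 46, 57, 75, 89, 123, 162, 184, 202, 211]
  VbrIII (CGAAG, off=2): starts [0, 20, 65, 81, 93, 99, 129] → cuts [2, 22, 67, 83, 95, 101, 131]

Pooled cuts: [2, 16, 22, 34, 41, 46, 57, 67, 75, 83, 89, 95, 101, 123, 131, 152, 162, 172, 184, 202, 211, 221, 243]

Fragment lengths:
  2→16: 14 bp
  16→22: 6 bp
  22→34: 12 bp
  34→41: 7 bp
  41→46: 5 bp
  46→57: 11 bp
  57→67: 10 bp
  67→75: 8 bp
  75→83: 8 bp
  83→89: 6 bp
  89→95: 6 bp
  95→101: 6 bp
  101→123: 22 bp
  123→131: 8 bp
  131→152: 21 bp
  152→162: 10 bp
  162→172: 10 bp
  172→184: 12 bp
  184→202: 18 bp
  202→211: 9 bp
  211→221: 10 bp
  221→243: 22 bp
  243→2 (wrap): 251-243+2 = 10 bp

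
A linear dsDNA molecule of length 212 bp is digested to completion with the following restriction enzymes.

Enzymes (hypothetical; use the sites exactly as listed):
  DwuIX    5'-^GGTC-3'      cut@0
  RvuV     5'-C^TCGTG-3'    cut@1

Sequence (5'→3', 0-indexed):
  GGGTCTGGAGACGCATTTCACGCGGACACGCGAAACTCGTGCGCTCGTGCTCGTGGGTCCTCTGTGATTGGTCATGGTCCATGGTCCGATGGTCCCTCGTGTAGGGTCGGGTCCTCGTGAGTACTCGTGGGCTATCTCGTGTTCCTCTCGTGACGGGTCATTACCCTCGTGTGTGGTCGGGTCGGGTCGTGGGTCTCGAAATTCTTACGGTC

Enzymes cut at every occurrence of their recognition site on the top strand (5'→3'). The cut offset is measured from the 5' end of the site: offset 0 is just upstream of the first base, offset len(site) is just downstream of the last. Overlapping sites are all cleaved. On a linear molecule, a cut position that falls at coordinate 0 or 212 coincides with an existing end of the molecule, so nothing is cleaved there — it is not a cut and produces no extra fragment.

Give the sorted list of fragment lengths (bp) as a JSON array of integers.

Per-enzyme occurrences:
  DwuIX GGTC/0: at [1, 55, 69, 75, 82, 90, 104, 109, 155, 174, 179, 184, 191, 208] ⇒ [1, 55, 69, 75, 82, 90, 104, 109, 155, 174, 179, 184, 191, 208]
  RvuV CTCGTG/1: at [35, 43, 49, 95, 113, 123, 135, 146, 165] ⇒ [36, 44, 50, 96, 114, 124, 136, 147, 166]

All cut coordinates (distinct, sorted): [1, 36, 44, 50, 55, 69, 75, 82, 90, 96, 104, 109, 114, 124, 136, 147, 155, 166, 174, 179, 184, 191, 208]

Fragments:
  [0,1): 1 bp
  [1,36): 35 bp
  [36,44): 8 bp
  [44,50): 6 bp
  [50,55): 5 bp
  [55,69): 14 bp
  [69,75): 6 bp
  [75,82): 7 bp
  [82,90): 8 bp
  [90,96): 6 bp
  [96,104): 8 bp
  [104,109): 5 bp
  [109,114): 5 bp
  [114,124): 10 bp
  [124,136): 12 bp
  [136,147): 11 bp
  [147,155): 8 bp
  [155,166): 11 bp
  [166,174): 8 bp
  [174,179): 5 bp
  [179,184): 5 bp
  [184,191): 7 bp
  [191,208): 17 bp
  [208,212): 4 bp

[1,4,5,5,5,5,5,6,6,6,7,7,8,8,8,8,8,10,11,11,12,14,17,35]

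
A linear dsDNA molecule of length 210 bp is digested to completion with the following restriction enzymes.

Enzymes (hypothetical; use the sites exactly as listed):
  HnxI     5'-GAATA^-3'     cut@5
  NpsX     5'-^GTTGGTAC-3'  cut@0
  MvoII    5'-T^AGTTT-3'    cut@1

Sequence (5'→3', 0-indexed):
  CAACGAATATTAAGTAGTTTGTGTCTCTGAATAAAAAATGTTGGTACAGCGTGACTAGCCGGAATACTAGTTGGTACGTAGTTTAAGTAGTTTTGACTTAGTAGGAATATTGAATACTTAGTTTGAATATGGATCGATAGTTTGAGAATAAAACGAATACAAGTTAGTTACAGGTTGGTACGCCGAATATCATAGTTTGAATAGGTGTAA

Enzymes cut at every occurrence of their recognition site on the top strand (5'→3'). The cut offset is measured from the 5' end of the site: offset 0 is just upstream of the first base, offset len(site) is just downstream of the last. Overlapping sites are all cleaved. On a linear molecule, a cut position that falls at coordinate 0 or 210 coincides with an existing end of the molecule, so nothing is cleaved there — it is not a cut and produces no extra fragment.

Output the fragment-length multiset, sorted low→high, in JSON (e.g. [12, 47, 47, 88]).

Scan for sites:
  HnxI (GAATA, off=5): starts [4, 28, 61, 104, 111, 124, 145, 154, 184, 198] → cuts [9, 33, 66, 109, 116, 129, 150, 159, 189, 203]
  NpsX (GTTGGTAC, off=0): starts [39, 69, 173] → cuts [39, 69, 173]
  MvoII (TAGTTT, off=1): starts [14, 78, 87, 118, 137, 192] → cuts [15, 79, 88, 119, 138, 193]

All cut coordinates (distinct, sorted): [9, 15, 33, 39, 66, 69, 79, 88, 109, 116, 119, 129, 138, 150, 159, 173, 189, 193, 203]

Fragment lengths:
  [0,9): 9 bp
  [9,15): 6 bp
  [15,33): 18 bp
  [33,39): 6 bp
  [39,66): 27 bp
  [66,69): 3 bp
  [69,79): 10 bp
  [79,88): 9 bp
  [88,109): 21 bp
  [109,116): 7 bp
  [116,119): 3 bp
  [119,129): 10 bp
  [129,138): 9 bp
  [138,150): 12 bp
  [150,159): 9 bp
  [159,173): 14 bp
  [173,189): 16 bp
  [189,193): 4 bp
  [193,203): 10 bp
  [203,210): 7 bp

[3,3,4,6,6,7,7,9,9,9,9,10,10,10,12,14,16,18,21,27]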